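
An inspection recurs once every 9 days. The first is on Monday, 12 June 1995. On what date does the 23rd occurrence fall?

27 December 1995

The 23rd occurrence is 22 intervals after the first: 22 × 9 = 198 days after 12 June 1995.
June has 30 days — 18 days to the end of June leaves 180.
July has 31 days (149 left).
August has 31 days (118 left).
September has 30 days (88 left).
October has 31 days (57 left).
November has 30 days (27 left).
27 days into December → 27 December 1995.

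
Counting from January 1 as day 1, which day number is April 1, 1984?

Days in months before April: 31 + 29 + 31 = 91.
Plus 1 day into April → day 92.

92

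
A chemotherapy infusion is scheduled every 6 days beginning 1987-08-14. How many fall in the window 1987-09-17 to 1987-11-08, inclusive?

9

Occurrences land 6·i days after 1987-08-14 for i = 0, 1, 2, …
1987-09-17 is 34 days after the start; 34 ÷ 6 = 5 remainder 4; since the remainder is 4, round up to i = 6. First occurrence in the window: #7 on 1987-09-19 (6×6 = 36 days in).
1987-11-08 is 86 days after the start; 86 ÷ 6 = 14 remainder 2. Last occurrence in the window: #15 on 1987-11-06.
Occurrences #7 through #15: 9 in total.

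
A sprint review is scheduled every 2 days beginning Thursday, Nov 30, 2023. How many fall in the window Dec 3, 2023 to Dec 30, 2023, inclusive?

14

Occurrences land 2·i days after Nov 30, 2023 for i = 0, 1, 2, …
Dec 3, 2023 is 3 days after the start; 3 ÷ 2 = 1 remainder 1; since the remainder is 1, round up to i = 2. First occurrence in the window: #3 on Dec 4, 2023 (2×2 = 4 days in).
Dec 30, 2023 is 30 days after the start; 30 ÷ 2 = 15 remainder 0. Last occurrence in the window: #16 on Dec 30, 2023.
Occurrences #3 through #16: 14 in total.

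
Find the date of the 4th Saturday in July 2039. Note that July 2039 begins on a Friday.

July 2039 begins on a Friday, so the first Saturday is July 2 (1 day later).
The 4th Saturday is 3 weeks later: 2 + 21 = 23.

July 23, 2039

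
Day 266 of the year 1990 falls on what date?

September 23, 1990

January has 31 days (266 − 31 = 235 remain).
February has 28 days (235 − 28 = 207 remain).
March has 31 days (207 − 31 = 176 remain).
April has 30 days (176 − 30 = 146 remain).
May has 31 days (146 − 31 = 115 remain).
June has 30 days (115 − 30 = 85 remain).
July has 31 days (85 − 31 = 54 remain).
August has 31 days (54 − 31 = 23 remain).
23 into September → September 23.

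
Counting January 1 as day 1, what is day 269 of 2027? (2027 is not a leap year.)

Jan has 31 days (269 − 31 = 238 remain).
Feb has 28 days (238 − 28 = 210 remain).
Mar has 31 days (210 − 31 = 179 remain).
Apr has 30 days (179 − 30 = 149 remain).
May has 31 days (149 − 31 = 118 remain).
Jun has 30 days (118 − 30 = 88 remain).
Jul has 31 days (88 − 31 = 57 remain).
Aug has 31 days (57 − 31 = 26 remain).
26 into Sep → Sep 26.

Sep 26, 2027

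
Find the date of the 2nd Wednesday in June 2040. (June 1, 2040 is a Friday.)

June 2040 begins on a Friday, so the first Wednesday is June 6 (5 days later).
The 2nd Wednesday is 1 weeks later: 6 + 7 = 13.

2040-06-13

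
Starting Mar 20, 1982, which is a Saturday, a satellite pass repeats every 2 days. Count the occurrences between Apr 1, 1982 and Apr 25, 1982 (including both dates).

13

Occurrences land 2·i days after Mar 20, 1982 for i = 0, 1, 2, …
Apr 1, 1982 is 12 days after the start; 12 ÷ 2 = 6 remainder 0. First occurrence in the window: #7 on Apr 1, 1982 (6×2 = 12 days in).
Apr 25, 1982 is 36 days after the start; 36 ÷ 2 = 18 remainder 0. Last occurrence in the window: #19 on Apr 25, 1982.
Occurrences #7 through #19: 13 in total.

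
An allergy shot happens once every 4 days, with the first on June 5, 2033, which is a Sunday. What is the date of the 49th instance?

December 14, 2033

The 49th occurrence is 48 intervals after the first: 48 × 4 = 192 days after June 5, 2033.
June has 30 days — 25 days to the end of June leaves 167.
July has 31 days (136 left).
August has 31 days (105 left).
September has 30 days (75 left).
October has 31 days (44 left).
November has 30 days (14 left).
14 days into December → December 14, 2033.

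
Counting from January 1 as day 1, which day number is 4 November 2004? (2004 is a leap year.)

Days in months before November: 31 + 29 + 31 + 30 + 31 + 30 + 31 + 31 + 30 + 31 = 305.
Plus 4 days into November → day 309.

309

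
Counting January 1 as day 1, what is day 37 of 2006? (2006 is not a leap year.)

2006-02-06

January has 31 days (37 − 31 = 6 remain).
6 into February → February 6.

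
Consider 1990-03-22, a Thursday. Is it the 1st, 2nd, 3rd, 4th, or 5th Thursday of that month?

Day 22 falls in week ⌈22/7⌉ of the month.
Days 1–7 hold the 1st Thursday, 8–14 the 2nd, 15–21 the 3rd, 22–28 the 4th, 29–31 the 5th.
22 is in the range for the 4th.

4th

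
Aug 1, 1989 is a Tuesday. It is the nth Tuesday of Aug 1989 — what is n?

Day 1 falls in week ⌈1/7⌉ of the month.
Days 1–7 hold the 1st Tuesday, 8–14 the 2nd, 15–21 the 3rd, 22–28 the 4th, 29–31 the 5th.
1 is in the range for the 1st.

1st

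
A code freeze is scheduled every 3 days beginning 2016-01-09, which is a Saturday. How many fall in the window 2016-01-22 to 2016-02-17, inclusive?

Occurrences land 3·i days after 2016-01-09 for i = 0, 1, 2, …
2016-01-22 is 13 days after the start; 13 ÷ 3 = 4 remainder 1; since the remainder is 1, round up to i = 5. First occurrence in the window: #6 on 2016-01-24 (5×3 = 15 days in).
2016-02-17 is 39 days after the start; 39 ÷ 3 = 13 remainder 0. Last occurrence in the window: #14 on 2016-02-17.
Occurrences #6 through #14: 9 in total.

9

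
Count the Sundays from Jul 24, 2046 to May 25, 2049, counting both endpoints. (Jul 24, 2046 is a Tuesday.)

Jul 24, 2046 is a Tuesday; the first Sunday on or after it is Jul 29, 2046 (5 days later).
From Jul 29, 2046 to May 25, 2049: 155 + 365 + 366 + 145 = 1031 days (rest of 2046, 2047, 2048, to May 25, 2049 in 2049).
1031 ÷ 7 = 147 full weeks with remainder 2, so 147 more Sundays after the first → 148.

148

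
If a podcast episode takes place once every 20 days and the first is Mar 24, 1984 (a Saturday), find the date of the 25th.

The 25th occurrence is 24 intervals after the first: 24 × 20 = 480 days after Mar 24, 1984.
Mar has 31 days — 7 days to the end of Mar leaves 473.
From end of Mar to end of 1984 is 275 days (198 left).
Jan has 31 days (167 left).
Feb has 28 days (139 left).
Mar has 31 days (108 left).
Apr has 30 days (78 left).
May has 31 days (47 left).
Jun has 30 days (17 left).
17 days into Jul → Jul 17, 1985.

Jul 17, 1985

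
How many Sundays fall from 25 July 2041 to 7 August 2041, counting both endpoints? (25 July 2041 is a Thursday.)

25 July 2041 is a Thursday; the first Sunday on or after it is 28 July 2041 (3 days later).
From 28 July 2041 to 7 August 2041: 3 + 7 = 10 days (rest of July, August).
10 ÷ 7 = 1 full weeks with remainder 3, so 1 more Sundays after the first → 2.

2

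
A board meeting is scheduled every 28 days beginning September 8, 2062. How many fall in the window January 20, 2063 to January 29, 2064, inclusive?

14

Occurrences land 28·i days after September 8, 2062 for i = 0, 1, 2, …
January 20, 2063 is 134 days after the start; 134 ÷ 28 = 4 remainder 22; since the remainder is 22, round up to i = 5. First occurrence in the window: #6 on January 26, 2063 (5×28 = 140 days in).
January 29, 2064 is 508 days after the start; 508 ÷ 28 = 18 remainder 4. Last occurrence in the window: #19 on January 25, 2064.
Occurrences #6 through #19: 14 in total.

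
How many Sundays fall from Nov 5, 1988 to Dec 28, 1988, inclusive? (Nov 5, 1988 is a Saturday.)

Nov 5, 1988 is a Saturday; the first Sunday on or after it is Nov 6, 1988 (1 day later).
From Nov 6, 1988 to Dec 28, 1988: 24 + 28 = 52 days (rest of Nov, Dec).
52 ÷ 7 = 7 full weeks with remainder 3, so 7 more Sundays after the first → 8.

8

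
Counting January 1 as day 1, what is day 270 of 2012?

January has 31 days (270 − 31 = 239 remain).
February has 29 days (239 − 29 = 210 remain).
March has 31 days (210 − 31 = 179 remain).
April has 30 days (179 − 30 = 149 remain).
May has 31 days (149 − 31 = 118 remain).
June has 30 days (118 − 30 = 88 remain).
July has 31 days (88 − 31 = 57 remain).
August has 31 days (57 − 31 = 26 remain).
26 into September → September 26.

September 26, 2012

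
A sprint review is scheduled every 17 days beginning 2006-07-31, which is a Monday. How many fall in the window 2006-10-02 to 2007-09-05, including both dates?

20

Occurrences land 17·i days after 2006-07-31 for i = 0, 1, 2, …
2006-10-02 is 63 days after the start; 63 ÷ 17 = 3 remainder 12; since the remainder is 12, round up to i = 4. First occurrence in the window: #5 on 2006-10-07 (4×17 = 68 days in).
2007-09-05 is 401 days after the start; 401 ÷ 17 = 23 remainder 10. Last occurrence in the window: #24 on 2007-08-26.
Occurrences #5 through #24: 20 in total.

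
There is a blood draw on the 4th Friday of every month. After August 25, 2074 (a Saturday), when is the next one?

August 2074 starts on a Wednesday; its first Friday is the 3rd, so the 4th Friday is the 24th — August 24, 2074.
That is not after August 25, 2074, so look at September 2074.
September 2074 starts on a Saturday; its first Friday is the 7th, so the 4th Friday is the 28th — September 28, 2074.

September 28, 2074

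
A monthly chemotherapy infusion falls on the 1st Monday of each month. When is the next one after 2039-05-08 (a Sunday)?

2039-06-06

May 2039 starts on a Sunday, so its 1st Monday is 2039-05-02 (1 day in).
That is not after 2039-05-08, so look at June 2039.
June 2039 starts on a Wednesday, so its 1st Monday is 2039-06-06 (5 days in).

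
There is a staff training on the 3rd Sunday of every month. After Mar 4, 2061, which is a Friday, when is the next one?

Mar 2061 starts on a Tuesday; its first Sunday is the 6th, so the 3rd Sunday is the 20th — Mar 20, 2061.
Mar 20, 2061 is after Mar 4, 2061, so that is the next one.

Mar 20, 2061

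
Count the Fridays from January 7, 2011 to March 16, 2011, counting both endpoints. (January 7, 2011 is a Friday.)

10

January 7, 2011 is a Friday; the first Friday on or after it is January 7, 2011.
From January 7, 2011 to March 16, 2011: 24 + 28 + 16 = 68 days (rest of January, February, March).
68 ÷ 7 = 9 full weeks with remainder 5, so 9 more Fridays after the first → 10.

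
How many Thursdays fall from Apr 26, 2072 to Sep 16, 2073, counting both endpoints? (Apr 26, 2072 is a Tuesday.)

73

Apr 26, 2072 is a Tuesday; the first Thursday on or after it is Apr 28, 2072 (2 days later).
From Apr 28, 2072 to Sep 16, 2073: 247 + 259 = 506 days (rest of 2072, to Sep 16, 2073 in 2073).
506 ÷ 7 = 72 full weeks with remainder 2, so 72 more Thursdays after the first → 73.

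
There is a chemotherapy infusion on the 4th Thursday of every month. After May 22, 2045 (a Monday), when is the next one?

May 25, 2045

May 2045 starts on a Monday; its first Thursday is the 4th, so the 4th Thursday is the 25th — May 25, 2045.
May 25, 2045 is after May 22, 2045, so that is the next one.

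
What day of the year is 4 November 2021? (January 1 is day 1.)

308

Days in months before November: 31 + 28 + 31 + 30 + 31 + 30 + 31 + 31 + 30 + 31 = 304.
Plus 4 days into November → day 308.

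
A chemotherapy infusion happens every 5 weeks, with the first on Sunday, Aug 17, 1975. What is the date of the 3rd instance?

Oct 26, 1975

The 3rd occurrence is 2 intervals after the first: 2 × 35 = 70 days after Aug 17, 1975.
Aug has 31 days — 14 days to the end of Aug leaves 56.
Sep has 30 days (26 left).
26 days into Oct → Oct 26, 1975.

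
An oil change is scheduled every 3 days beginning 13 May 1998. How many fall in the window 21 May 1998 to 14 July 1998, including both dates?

18

Occurrences land 3·i days after 13 May 1998 for i = 0, 1, 2, …
21 May 1998 is 8 days after the start; 8 ÷ 3 = 2 remainder 2; since the remainder is 2, round up to i = 3. First occurrence in the window: #4 on 22 May 1998 (3×3 = 9 days in).
14 July 1998 is 62 days after the start; 62 ÷ 3 = 20 remainder 2. Last occurrence in the window: #21 on 12 July 1998.
Occurrences #4 through #21: 18 in total.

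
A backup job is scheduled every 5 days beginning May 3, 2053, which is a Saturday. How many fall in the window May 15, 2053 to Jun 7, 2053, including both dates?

5

Occurrences land 5·i days after May 3, 2053 for i = 0, 1, 2, …
May 15, 2053 is 12 days after the start; 12 ÷ 5 = 2 remainder 2; since the remainder is 2, round up to i = 3. First occurrence in the window: #4 on May 18, 2053 (3×5 = 15 days in).
Jun 7, 2053 is 35 days after the start; 35 ÷ 5 = 7 remainder 0. Last occurrence in the window: #8 on Jun 7, 2053.
Occurrences #4 through #8: 5 in total.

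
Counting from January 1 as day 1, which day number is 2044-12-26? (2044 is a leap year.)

Days in months before December: 31 + 29 + 31 + 30 + 31 + 30 + 31 + 31 + 30 + 31 + 30 = 335.
Plus 26 days into December → day 361.

361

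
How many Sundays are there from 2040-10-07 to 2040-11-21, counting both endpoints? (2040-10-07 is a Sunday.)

2040-10-07 is a Sunday; the first Sunday on or after it is 2040-10-07.
From 2040-10-07 to 2040-11-21: 24 + 21 = 45 days (rest of October, November).
45 ÷ 7 = 6 full weeks with remainder 3, so 6 more Sundays after the first → 7.

7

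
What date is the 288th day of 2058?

October 15, 2058

January has 31 days (288 − 31 = 257 remain).
February has 28 days (257 − 28 = 229 remain).
March has 31 days (229 − 31 = 198 remain).
April has 30 days (198 − 30 = 168 remain).
May has 31 days (168 − 31 = 137 remain).
June has 30 days (137 − 30 = 107 remain).
July has 31 days (107 − 31 = 76 remain).
August has 31 days (76 − 31 = 45 remain).
September has 30 days (45 − 30 = 15 remain).
15 into October → October 15.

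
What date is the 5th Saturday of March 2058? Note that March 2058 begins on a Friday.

March 2058 begins on a Friday, so the first Saturday is March 2 (1 day later).
The 5th Saturday is 4 weeks later: 2 + 28 = 30.

2058-03-30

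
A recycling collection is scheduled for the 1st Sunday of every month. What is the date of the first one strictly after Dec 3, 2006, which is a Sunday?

Dec 2006 starts on a Friday, so its 1st Sunday is Dec 3, 2006 (2 days in).
That is not after Dec 3, 2006, so look at Jan 2007.
Jan 2007 starts on a Monday, so its 1st Sunday is Jan 7, 2007 (6 days in).

Jan 7, 2007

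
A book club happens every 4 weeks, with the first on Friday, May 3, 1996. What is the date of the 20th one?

Oct 17, 1997

The 20th occurrence is 19 intervals after the first: 19 × 28 = 532 days after May 3, 1996.
May has 31 days — 28 days to the end of May leaves 504.
From end of May to end of 1996 is 214 days (290 left).
Jan has 31 days (259 left).
Feb has 28 days (231 left).
Mar has 31 days (200 left).
Apr has 30 days (170 left).
May has 31 days (139 left).
Jun has 30 days (109 left).
Jul has 31 days (78 left).
Aug has 31 days (47 left).
Sep has 30 days (17 left).
17 days into Oct → Oct 17, 1997.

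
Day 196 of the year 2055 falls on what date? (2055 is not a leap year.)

Jan has 31 days (196 − 31 = 165 remain).
Feb has 28 days (165 − 28 = 137 remain).
Mar has 31 days (137 − 31 = 106 remain).
Apr has 30 days (106 − 30 = 76 remain).
May has 31 days (76 − 31 = 45 remain).
Jun has 30 days (45 − 30 = 15 remain).
15 into Jul → Jul 15.

Jul 15, 2055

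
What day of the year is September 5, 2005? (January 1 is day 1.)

Days in months before September: 31 + 28 + 31 + 30 + 31 + 30 + 31 + 31 = 243.
Plus 5 days into September → day 248.

248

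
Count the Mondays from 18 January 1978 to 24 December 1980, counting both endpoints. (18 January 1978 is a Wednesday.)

153

18 January 1978 is a Wednesday; the first Monday on or after it is 23 January 1978 (5 days later).
From 23 January 1978 to 24 December 1980: 342 + 365 + 359 = 1066 days (rest of 1978, 1979, to 24 December 1980 in 1980).
1066 ÷ 7 = 152 full weeks with remainder 2, so 152 more Mondays after the first → 153.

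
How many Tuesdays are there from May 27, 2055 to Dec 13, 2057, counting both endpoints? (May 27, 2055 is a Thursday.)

133

May 27, 2055 is a Thursday; the first Tuesday on or after it is Jun 1, 2055 (5 days later).
From Jun 1, 2055 to Dec 13, 2057: 213 + 366 + 347 = 926 days (rest of 2055, 2056, to Dec 13, 2057 in 2057).
926 ÷ 7 = 132 full weeks with remainder 2, so 132 more Tuesdays after the first → 133.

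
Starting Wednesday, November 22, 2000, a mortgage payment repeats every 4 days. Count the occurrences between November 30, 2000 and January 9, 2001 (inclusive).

11

Occurrences land 4·i days after November 22, 2000 for i = 0, 1, 2, …
November 30, 2000 is 8 days after the start; 8 ÷ 4 = 2 remainder 0. First occurrence in the window: #3 on November 30, 2000 (2×4 = 8 days in).
January 9, 2001 is 48 days after the start; 48 ÷ 4 = 12 remainder 0. Last occurrence in the window: #13 on January 9, 2001.
Occurrences #3 through #13: 11 in total.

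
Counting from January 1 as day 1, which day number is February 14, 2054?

45

Days in months before February: 31 = 31.
Plus 14 days into February → day 45.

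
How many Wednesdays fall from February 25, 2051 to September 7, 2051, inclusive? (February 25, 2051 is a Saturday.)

28

February 25, 2051 is a Saturday; the first Wednesday on or after it is March 1, 2051 (4 days later).
From March 1, 2051 to September 7, 2051: 30 + 30 + 31 + 30 + 31 + 31 + 7 = 190 days (rest of March, April, May, June, July, August, September).
190 ÷ 7 = 27 full weeks with remainder 1, so 27 more Wednesdays after the first → 28.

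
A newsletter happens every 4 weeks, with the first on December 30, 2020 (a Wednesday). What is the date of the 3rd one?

February 24, 2021

The 3rd occurrence is 2 intervals after the first: 2 × 28 = 56 days after December 30, 2020.
December has 31 days — 1 day to the end of December leaves 55.
January has 31 days (24 left).
24 days into February → February 24, 2021.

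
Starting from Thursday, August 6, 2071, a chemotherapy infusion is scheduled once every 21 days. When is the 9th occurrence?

January 21, 2072

The 9th occurrence is 8 intervals after the first: 8 × 21 = 168 days after August 6, 2071.
August has 31 days — 25 days to the end of August leaves 143.
September has 30 days (113 left).
October has 31 days (82 left).
November has 30 days (52 left).
December has 31 days (21 left).
21 days into January → January 21, 2072.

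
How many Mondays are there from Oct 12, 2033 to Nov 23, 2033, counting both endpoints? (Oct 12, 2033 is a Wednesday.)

Oct 12, 2033 is a Wednesday; the first Monday on or after it is Oct 17, 2033 (5 days later).
From Oct 17, 2033 to Nov 23, 2033: 14 + 23 = 37 days (rest of Oct, Nov).
37 ÷ 7 = 5 full weeks with remainder 2, so 5 more Mondays after the first → 6.

6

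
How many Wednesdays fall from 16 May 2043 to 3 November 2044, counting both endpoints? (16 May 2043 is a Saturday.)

77

16 May 2043 is a Saturday; the first Wednesday on or after it is 20 May 2043 (4 days later).
From 20 May 2043 to 3 November 2044: 225 + 308 = 533 days (rest of 2043, to 3 November 2044 in 2044).
533 ÷ 7 = 76 full weeks with remainder 1, so 76 more Wednesdays after the first → 77.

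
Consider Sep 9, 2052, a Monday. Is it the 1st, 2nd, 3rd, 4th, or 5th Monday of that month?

Day 9 falls in week ⌈9/7⌉ of the month.
Days 1–7 hold the 1st Monday, 8–14 the 2nd, 15–21 the 3rd, 22–28 the 4th, 29–31 the 5th.
9 is in the range for the 2nd.

2nd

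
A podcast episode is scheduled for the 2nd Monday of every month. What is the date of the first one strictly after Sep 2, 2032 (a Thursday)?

Sep 13, 2032

Sep 2032 starts on a Wednesday; its first Monday is the 6th, so the 2nd Monday is the 13th — Sep 13, 2032.
Sep 13, 2032 is after Sep 2, 2032, so that is the next one.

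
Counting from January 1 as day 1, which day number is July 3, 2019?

Days in months before July: 31 + 28 + 31 + 30 + 31 + 30 = 181.
Plus 3 days into July → day 184.

184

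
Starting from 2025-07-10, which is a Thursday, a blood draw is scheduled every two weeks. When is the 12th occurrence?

2025-12-11

The 12th occurrence is 11 intervals after the first: 11 × 14 = 154 days after 2025-07-10.
July has 31 days — 21 days to the end of July leaves 133.
August has 31 days (102 left).
September has 30 days (72 left).
October has 31 days (41 left).
November has 30 days (11 left).
11 days into December → 2025-12-11.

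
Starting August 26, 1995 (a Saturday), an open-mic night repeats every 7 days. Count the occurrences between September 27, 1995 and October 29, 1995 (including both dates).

5

Occurrences land 7·i days after August 26, 1995 for i = 0, 1, 2, …
September 27, 1995 is 32 days after the start; 32 ÷ 7 = 4 remainder 4; since the remainder is 4, round up to i = 5. First occurrence in the window: #6 on September 30, 1995 (5×7 = 35 days in).
October 29, 1995 is 64 days after the start; 64 ÷ 7 = 9 remainder 1. Last occurrence in the window: #10 on October 28, 1995.
Occurrences #6 through #10: 5 in total.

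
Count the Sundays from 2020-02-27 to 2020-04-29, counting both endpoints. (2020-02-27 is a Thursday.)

2020-02-27 is a Thursday; the first Sunday on or after it is 2020-03-01 (3 days later).
From 2020-03-01 to 2020-04-29: 30 + 29 = 59 days (rest of March, April).
59 ÷ 7 = 8 full weeks with remainder 3, so 8 more Sundays after the first → 9.

9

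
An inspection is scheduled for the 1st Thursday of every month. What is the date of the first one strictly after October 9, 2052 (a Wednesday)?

November 7, 2052

October 2052 starts on a Tuesday, so its 1st Thursday is October 3, 2052 (2 days in).
That is not after October 9, 2052, so look at November 2052.
November 2052 starts on a Friday, so its 1st Thursday is November 7, 2052 (6 days in).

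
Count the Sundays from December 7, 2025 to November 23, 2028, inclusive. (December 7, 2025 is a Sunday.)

155

December 7, 2025 is a Sunday; the first Sunday on or after it is December 7, 2025.
From December 7, 2025 to November 23, 2028: 24 + 365 + 365 + 328 = 1082 days (rest of 2025, 2026, 2027, to November 23, 2028 in 2028).
1082 ÷ 7 = 154 full weeks with remainder 4, so 154 more Sundays after the first → 155.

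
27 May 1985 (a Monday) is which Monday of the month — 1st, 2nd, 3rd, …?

Day 27 falls in week ⌈27/7⌉ of the month.
Days 1–7 hold the 1st Monday, 8–14 the 2nd, 15–21 the 3rd, 22–28 the 4th, 29–31 the 5th.
27 is in the range for the 4th.

4th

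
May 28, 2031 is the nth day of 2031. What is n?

Days in months before May: 31 + 28 + 31 + 30 = 120.
Plus 28 days into May → day 148.

148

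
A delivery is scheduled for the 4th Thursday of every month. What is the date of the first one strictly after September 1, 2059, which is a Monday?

September 2059 starts on a Monday; its first Thursday is the 4th, so the 4th Thursday is the 25th — September 25, 2059.
September 25, 2059 is after September 1, 2059, so that is the next one.

September 25, 2059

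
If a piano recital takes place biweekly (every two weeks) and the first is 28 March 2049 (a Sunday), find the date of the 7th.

20 June 2049

The 7th occurrence is 6 intervals after the first: 6 × 14 = 84 days after 28 March 2049.
March has 31 days — 3 days to the end of March leaves 81.
April has 30 days (51 left).
May has 31 days (20 left).
20 days into June → 20 June 2049.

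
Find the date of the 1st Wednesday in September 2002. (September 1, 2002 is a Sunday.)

September 4, 2002

September 2002 begins on a Sunday, so the first Wednesday is September 4 (3 days later).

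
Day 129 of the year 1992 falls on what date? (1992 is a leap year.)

8 May 1992

January has 31 days (129 − 31 = 98 remain).
February has 29 days (98 − 29 = 69 remain).
March has 31 days (69 − 31 = 38 remain).
April has 30 days (38 − 30 = 8 remain).
8 into May → May 8.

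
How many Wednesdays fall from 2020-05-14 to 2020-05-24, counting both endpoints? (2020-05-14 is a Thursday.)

1

2020-05-14 is a Thursday; the first Wednesday on or after it is 2020-05-20 (6 days later).
From 2020-05-20 to 2020-05-24 is 24 − 20 = 4 days.
4 ÷ 7 = 0 full weeks with remainder 4, so 0 more Wednesdays after the first → 1.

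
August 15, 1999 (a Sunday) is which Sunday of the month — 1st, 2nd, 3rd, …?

3rd

Day 15 falls in week ⌈15/7⌉ of the month.
Days 1–7 hold the 1st Sunday, 8–14 the 2nd, 15–21 the 3rd, 22–28 the 4th, 29–31 the 5th.
15 is in the range for the 3rd.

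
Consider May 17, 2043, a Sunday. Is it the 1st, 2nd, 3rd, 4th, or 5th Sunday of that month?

Day 17 falls in week ⌈17/7⌉ of the month.
Days 1–7 hold the 1st Sunday, 8–14 the 2nd, 15–21 the 3rd, 22–28 the 4th, 29–31 the 5th.
17 is in the range for the 3rd.

3rd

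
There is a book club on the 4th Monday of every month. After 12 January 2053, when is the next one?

January 2053 starts on a Wednesday; its first Monday is the 6th, so the 4th Monday is the 27th — 27 January 2053.
27 January 2053 is after 12 January 2053, so that is the next one.

27 January 2053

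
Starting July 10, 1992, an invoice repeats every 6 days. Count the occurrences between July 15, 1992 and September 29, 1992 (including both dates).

13

Occurrences land 6·i days after July 10, 1992 for i = 0, 1, 2, …
July 15, 1992 is 5 days after the start; 5 ÷ 6 = 0 remainder 5; since the remainder is 5, round up to i = 1. First occurrence in the window: #2 on July 16, 1992 (1×6 = 6 days in).
September 29, 1992 is 81 days after the start; 81 ÷ 6 = 13 remainder 3. Last occurrence in the window: #14 on September 26, 1992.
Occurrences #2 through #14: 13 in total.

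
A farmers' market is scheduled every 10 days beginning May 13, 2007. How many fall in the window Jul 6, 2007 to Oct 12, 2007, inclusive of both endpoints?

Occurrences land 10·i days after May 13, 2007 for i = 0, 1, 2, …
Jul 6, 2007 is 54 days after the start; 54 ÷ 10 = 5 remainder 4; since the remainder is 4, round up to i = 6. First occurrence in the window: #7 on Jul 12, 2007 (6×10 = 60 days in).
Oct 12, 2007 is 152 days after the start; 152 ÷ 10 = 15 remainder 2. Last occurrence in the window: #16 on Oct 10, 2007.
Occurrences #7 through #16: 10 in total.

10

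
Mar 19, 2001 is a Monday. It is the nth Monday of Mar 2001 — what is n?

3rd

Day 19 falls in week ⌈19/7⌉ of the month.
Days 1–7 hold the 1st Monday, 8–14 the 2nd, 15–21 the 3rd, 22–28 the 4th, 29–31 the 5th.
19 is in the range for the 3rd.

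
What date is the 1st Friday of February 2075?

2075-02-01

The first Friday of February 2075 is February 1.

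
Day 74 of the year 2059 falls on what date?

March 15, 2059

January has 31 days (74 − 31 = 43 remain).
February has 28 days (43 − 28 = 15 remain).
15 into March → March 15.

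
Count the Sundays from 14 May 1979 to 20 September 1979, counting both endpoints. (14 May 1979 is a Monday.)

14 May 1979 is a Monday; the first Sunday on or after it is 20 May 1979 (6 days later).
From 20 May 1979 to 20 September 1979: 11 + 30 + 31 + 31 + 20 = 123 days (rest of May, June, July, August, September).
123 ÷ 7 = 17 full weeks with remainder 4, so 17 more Sundays after the first → 18.

18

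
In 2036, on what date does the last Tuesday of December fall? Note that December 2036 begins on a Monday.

December 2036 begins on a Monday, so the first Tuesday is December 2 (1 day later).
December 2036 has 31 days. Adding weeks: 2, 9, 16, 23, 30 — the last one ≤ 31 is the 30th.

December 30, 2036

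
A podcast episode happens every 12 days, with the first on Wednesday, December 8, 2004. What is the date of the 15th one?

May 25, 2005

The 15th occurrence is 14 intervals after the first: 14 × 12 = 168 days after December 8, 2004.
December has 31 days — 23 days to the end of December leaves 145.
January has 31 days (114 left).
February has 28 days (86 left).
March has 31 days (55 left).
April has 30 days (25 left).
25 days into May → May 25, 2005.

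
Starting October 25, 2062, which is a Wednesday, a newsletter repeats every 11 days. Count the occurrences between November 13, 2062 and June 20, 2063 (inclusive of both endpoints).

20

Occurrences land 11·i days after October 25, 2062 for i = 0, 1, 2, …
November 13, 2062 is 19 days after the start; 19 ÷ 11 = 1 remainder 8; since the remainder is 8, round up to i = 2. First occurrence in the window: #3 on November 16, 2062 (2×11 = 22 days in).
June 20, 2063 is 238 days after the start; 238 ÷ 11 = 21 remainder 7. Last occurrence in the window: #22 on June 13, 2063.
Occurrences #3 through #22: 20 in total.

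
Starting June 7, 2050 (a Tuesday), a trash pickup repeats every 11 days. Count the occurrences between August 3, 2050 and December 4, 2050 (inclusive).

Occurrences land 11·i days after June 7, 2050 for i = 0, 1, 2, …
August 3, 2050 is 57 days after the start; 57 ÷ 11 = 5 remainder 2; since the remainder is 2, round up to i = 6. First occurrence in the window: #7 on August 12, 2050 (6×11 = 66 days in).
December 4, 2050 is 180 days after the start; 180 ÷ 11 = 16 remainder 4. Last occurrence in the window: #17 on November 30, 2050.
Occurrences #7 through #17: 11 in total.

11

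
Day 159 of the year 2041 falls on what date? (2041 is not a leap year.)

January has 31 days (159 − 31 = 128 remain).
February has 28 days (128 − 28 = 100 remain).
March has 31 days (100 − 31 = 69 remain).
April has 30 days (69 − 30 = 39 remain).
May has 31 days (39 − 31 = 8 remain).
8 into June → June 8.

2041-06-08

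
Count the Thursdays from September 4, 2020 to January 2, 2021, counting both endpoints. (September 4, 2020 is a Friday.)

September 4, 2020 is a Friday; the first Thursday on or after it is September 10, 2020 (6 days later).
From September 10, 2020 to January 2, 2021: 20 + 31 + 30 + 31 + 2 = 114 days (rest of September, October, November, December, January).
114 ÷ 7 = 16 full weeks with remainder 2, so 16 more Thursdays after the first → 17.

17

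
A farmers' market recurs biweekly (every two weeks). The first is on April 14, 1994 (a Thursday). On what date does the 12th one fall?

The 12th occurrence is 11 intervals after the first: 11 × 14 = 154 days after April 14, 1994.
April has 30 days — 16 days to the end of April leaves 138.
May has 31 days (107 left).
June has 30 days (77 left).
July has 31 days (46 left).
August has 31 days (15 left).
15 days into September → September 15, 1994.

September 15, 1994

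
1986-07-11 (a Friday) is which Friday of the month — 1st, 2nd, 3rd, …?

Day 11 falls in week ⌈11/7⌉ of the month.
Days 1–7 hold the 1st Friday, 8–14 the 2nd, 15–21 the 3rd, 22–28 the 4th, 29–31 the 5th.
11 is in the range for the 2nd.

2nd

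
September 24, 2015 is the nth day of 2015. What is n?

267

Days in months before September: 31 + 28 + 31 + 30 + 31 + 30 + 31 + 31 = 243.
Plus 24 days into September → day 267.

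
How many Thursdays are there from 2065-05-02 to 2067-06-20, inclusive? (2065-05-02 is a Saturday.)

2065-05-02 is a Saturday; the first Thursday on or after it is 2065-05-07 (5 days later).
From 2065-05-07 to 2067-06-20: 238 + 365 + 171 = 774 days (rest of 2065, 2066, to 2067-06-20 in 2067).
774 ÷ 7 = 110 full weeks with remainder 4, so 110 more Thursdays after the first → 111.

111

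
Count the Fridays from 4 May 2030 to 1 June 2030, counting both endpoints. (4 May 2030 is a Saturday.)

4

4 May 2030 is a Saturday; the first Friday on or after it is 10 May 2030 (6 days later).
From 10 May 2030 to 1 June 2030: 21 + 1 = 22 days (rest of May, June).
22 ÷ 7 = 3 full weeks with remainder 1, so 3 more Fridays after the first → 4.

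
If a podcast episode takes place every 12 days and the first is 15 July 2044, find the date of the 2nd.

The 2nd occurrence is 1 interval after the first: 1 × 12 = 12 days after 15 July 2044.
12 days later is 27 July 2044.

27 July 2044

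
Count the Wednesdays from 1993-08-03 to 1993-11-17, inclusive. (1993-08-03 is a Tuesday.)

1993-08-03 is a Tuesday; the first Wednesday on or after it is 1993-08-04 (1 day later).
From 1993-08-04 to 1993-11-17: 27 + 30 + 31 + 17 = 105 days (rest of August, September, October, November).
105 ÷ 7 = 15 full weeks with remainder 0, so 15 more Wednesdays after the first → 16.

16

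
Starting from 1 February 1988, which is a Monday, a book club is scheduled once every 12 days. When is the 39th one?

The 39th occurrence is 38 intervals after the first: 38 × 12 = 456 days after 1 February 1988.
February has 29 days — 28 days to the end of February leaves 428.
From end of February to end of 1988 is 306 days (122 left).
January has 31 days (91 left).
February has 28 days (63 left).
March has 31 days (32 left).
April has 30 days (2 left).
2 days into May → 2 May 1989.

2 May 1989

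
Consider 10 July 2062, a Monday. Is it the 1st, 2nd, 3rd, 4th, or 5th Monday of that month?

Day 10 falls in week ⌈10/7⌉ of the month.
Days 1–7 hold the 1st Monday, 8–14 the 2nd, 15–21 the 3rd, 22–28 the 4th, 29–31 the 5th.
10 is in the range for the 2nd.

2nd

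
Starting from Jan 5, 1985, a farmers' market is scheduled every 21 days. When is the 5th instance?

The 5th occurrence is 4 intervals after the first: 4 × 21 = 84 days after Jan 5, 1985.
Jan has 31 days — 26 days to the end of Jan leaves 58.
Feb has 28 days (30 left).
30 days into Mar → Mar 30, 1985.

Mar 30, 1985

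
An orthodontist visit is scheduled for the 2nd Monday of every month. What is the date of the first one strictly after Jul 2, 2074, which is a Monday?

Jul 9, 2074

Jul 2074 starts on a Sunday; its first Monday is the 2nd, so the 2nd Monday is the 9th — Jul 9, 2074.
Jul 9, 2074 is after Jul 2, 2074, so that is the next one.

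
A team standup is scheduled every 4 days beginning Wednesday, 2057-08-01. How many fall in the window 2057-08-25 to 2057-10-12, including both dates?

Occurrences land 4·i days after 2057-08-01 for i = 0, 1, 2, …
2057-08-25 is 24 days after the start; 24 ÷ 4 = 6 remainder 0. First occurrence in the window: #7 on 2057-08-25 (6×4 = 24 days in).
2057-10-12 is 72 days after the start; 72 ÷ 4 = 18 remainder 0. Last occurrence in the window: #19 on 2057-10-12.
Occurrences #7 through #19: 13 in total.

13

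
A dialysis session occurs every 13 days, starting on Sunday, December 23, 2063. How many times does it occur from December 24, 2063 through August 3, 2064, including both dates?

17

Occurrences land 13·i days after December 23, 2063 for i = 0, 1, 2, …
December 24, 2063 is 1 day after the start; 1 ÷ 13 = 0 remainder 1; since the remainder is 1, round up to i = 1. First occurrence in the window: #2 on January 5, 2064 (1×13 = 13 days in).
August 3, 2064 is 224 days after the start; 224 ÷ 13 = 17 remainder 3. Last occurrence in the window: #18 on July 31, 2064.
Occurrences #2 through #18: 17 in total.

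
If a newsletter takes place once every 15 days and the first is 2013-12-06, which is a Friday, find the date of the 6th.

2014-02-19

The 6th occurrence is 5 intervals after the first: 5 × 15 = 75 days after 2013-12-06.
December has 31 days — 25 days to the end of December leaves 50.
January has 31 days (19 left).
19 days into February → 2014-02-19.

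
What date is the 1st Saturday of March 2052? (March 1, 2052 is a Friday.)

March 2052 begins on a Friday, so the first Saturday is March 2 (1 day later).

2052-03-02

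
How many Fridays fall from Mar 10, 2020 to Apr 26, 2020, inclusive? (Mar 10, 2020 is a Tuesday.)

Mar 10, 2020 is a Tuesday; the first Friday on or after it is Mar 13, 2020 (3 days later).
From Mar 13, 2020 to Apr 26, 2020: 18 + 26 = 44 days (rest of Mar, Apr).
44 ÷ 7 = 6 full weeks with remainder 2, so 6 more Fridays after the first → 7.

7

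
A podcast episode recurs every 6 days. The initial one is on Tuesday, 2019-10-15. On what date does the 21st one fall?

2020-02-12

The 21st occurrence is 20 intervals after the first: 20 × 6 = 120 days after 2019-10-15.
October has 31 days — 16 days to the end of October leaves 104.
November has 30 days (74 left).
December has 31 days (43 left).
January has 31 days (12 left).
12 days into February → 2020-02-12.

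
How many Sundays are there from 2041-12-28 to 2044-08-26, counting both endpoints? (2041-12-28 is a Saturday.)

2041-12-28 is a Saturday; the first Sunday on or after it is 2041-12-29 (1 day later).
From 2041-12-29 to 2044-08-26: 2 + 365 + 365 + 239 = 971 days (rest of 2041, 2042, 2043, to 2044-08-26 in 2044).
971 ÷ 7 = 138 full weeks with remainder 5, so 138 more Sundays after the first → 139.

139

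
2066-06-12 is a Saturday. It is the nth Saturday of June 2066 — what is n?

Day 12 falls in week ⌈12/7⌉ of the month.
Days 1–7 hold the 1st Saturday, 8–14 the 2nd, 15–21 the 3rd, 22–28 the 4th, 29–31 the 5th.
12 is in the range for the 2nd.

2nd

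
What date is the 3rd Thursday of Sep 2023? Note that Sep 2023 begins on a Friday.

Sep 2023 begins on a Friday, so the first Thursday is Sep 7 (6 days later).
The 3rd Thursday is 2 weeks later: 7 + 14 = 21.

Sep 21, 2023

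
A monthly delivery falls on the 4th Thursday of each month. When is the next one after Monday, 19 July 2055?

July 2055 starts on a Thursday; its first Thursday is the 1st, so the 4th Thursday is the 22nd — 22 July 2055.
22 July 2055 is after 19 July 2055, so that is the next one.

22 July 2055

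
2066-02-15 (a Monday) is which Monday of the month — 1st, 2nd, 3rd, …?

Day 15 falls in week ⌈15/7⌉ of the month.
Days 1–7 hold the 1st Monday, 8–14 the 2nd, 15–21 the 3rd, 22–28 the 4th, 29–31 the 5th.
15 is in the range for the 3rd.

3rd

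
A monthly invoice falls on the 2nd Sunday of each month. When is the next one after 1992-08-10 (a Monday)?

August 1992 starts on a Saturday; its first Sunday is the 2nd, so the 2nd Sunday is the 9th — 1992-08-09.
That is not after 1992-08-10, so look at September 1992.
September 1992 starts on a Tuesday; its first Sunday is the 6th, so the 2nd Sunday is the 13th — 1992-09-13.

1992-09-13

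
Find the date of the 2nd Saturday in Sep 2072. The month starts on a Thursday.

Sep 2072 begins on a Thursday, so the first Saturday is Sep 3 (2 days later).
The 2nd Saturday is 1 weeks later: 3 + 7 = 10.

Sep 10, 2072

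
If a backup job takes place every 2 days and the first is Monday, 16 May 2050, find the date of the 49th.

The 49th occurrence is 48 intervals after the first: 48 × 2 = 96 days after 16 May 2050.
May has 31 days — 15 days to the end of May leaves 81.
June has 30 days (51 left).
July has 31 days (20 left).
20 days into August → 20 August 2050.

20 August 2050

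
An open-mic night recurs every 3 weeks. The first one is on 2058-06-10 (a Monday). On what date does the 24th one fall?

The 24th occurrence is 23 intervals after the first: 23 × 21 = 483 days after 2058-06-10.
June has 30 days — 20 days to the end of June leaves 463.
From end of June to end of 2058 is 184 days (279 left).
January has 31 days (248 left).
February has 28 days (220 left).
March has 31 days (189 left).
April has 30 days (159 left).
May has 31 days (128 left).
June has 30 days (98 left).
July has 31 days (67 left).
August has 31 days (36 left).
September has 30 days (6 left).
6 days into October → 2059-10-06.

2059-10-06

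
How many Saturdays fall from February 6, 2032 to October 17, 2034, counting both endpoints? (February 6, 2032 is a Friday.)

February 6, 2032 is a Friday; the first Saturday on or after it is February 7, 2032 (1 day later).
From February 7, 2032 to October 17, 2034: 328 + 365 + 290 = 983 days (rest of 2032, 2033, to October 17, 2034 in 2034).
983 ÷ 7 = 140 full weeks with remainder 3, so 140 more Saturdays after the first → 141.

141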